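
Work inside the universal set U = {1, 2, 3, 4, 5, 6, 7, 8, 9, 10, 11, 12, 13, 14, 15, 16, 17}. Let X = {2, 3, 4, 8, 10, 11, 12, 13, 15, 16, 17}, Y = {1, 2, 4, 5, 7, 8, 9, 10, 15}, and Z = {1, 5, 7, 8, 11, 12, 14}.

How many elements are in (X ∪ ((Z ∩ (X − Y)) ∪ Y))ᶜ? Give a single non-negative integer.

2

X − Y = {3, 11, 12, 13, 16, 17}
Z ∩ (X − Y) = {11, 12}
(Z ∩ (X − Y)) ∪ Y = {1, 2, 4, 5, 7, 8, 9, 10, 11, 12, 15}
X ∪ ((Z ∩ (X − Y)) ∪ Y) = {1, 2, 3, 4, 5, 7, 8, 9, 10, 11, 12, 13, 15, 16, 17}
(X ∪ ((Z ∩ (X − Y)) ∪ Y))ᶜ = {6, 14}
|(X ∪ ((Z ∩ (X − Y)) ∪ Y))ᶜ| = 2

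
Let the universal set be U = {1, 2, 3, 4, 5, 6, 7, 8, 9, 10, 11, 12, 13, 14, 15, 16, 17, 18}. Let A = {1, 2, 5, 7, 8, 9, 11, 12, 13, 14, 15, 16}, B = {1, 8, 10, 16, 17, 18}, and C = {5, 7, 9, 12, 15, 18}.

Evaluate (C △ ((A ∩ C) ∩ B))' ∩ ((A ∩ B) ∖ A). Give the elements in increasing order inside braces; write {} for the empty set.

{}

A ∩ C = {5, 7, 9, 12, 15}
(A ∩ C) ∩ B = {}
C △ ((A ∩ C) ∩ B) = {5, 7, 9, 12, 15, 18}
(C △ ((A ∩ C) ∩ B))' = {1, 2, 3, 4, 6, 8, 10, 11, 13, 14, 16, 17}
A ∩ B = {1, 8, 16}
(A ∩ B) ∖ A = {}
(C △ ((A ∩ C) ∩ B))' ∩ ((A ∩ B) ∖ A) = {}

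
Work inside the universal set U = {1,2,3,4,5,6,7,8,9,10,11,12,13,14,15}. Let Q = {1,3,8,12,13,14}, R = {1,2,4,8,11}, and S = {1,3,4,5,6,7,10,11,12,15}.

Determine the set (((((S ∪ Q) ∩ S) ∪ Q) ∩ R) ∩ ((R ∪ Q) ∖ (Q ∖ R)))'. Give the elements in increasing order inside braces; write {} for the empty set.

{2,3,5,6,7,9,10,12,13,14,15}

S ∪ Q = {1,3,4,5,6,7,8,10,11,12,13,14,15}
(S ∪ Q) ∩ S = {1,3,4,5,6,7,10,11,12,15}
((S ∪ Q) ∩ S) ∪ Q = {1,3,4,5,6,7,8,10,11,12,13,14,15}
(((S ∪ Q) ∩ S) ∪ Q) ∩ R = {1,4,8,11}
R ∪ Q = {1,2,3,4,8,11,12,13,14}
Q ∖ R = {3,12,13,14}
(R ∪ Q) ∖ (Q ∖ R) = {1,2,4,8,11}
((((S ∪ Q) ∩ S) ∪ Q) ∩ R) ∩ ((R ∪ Q) ∖ (Q ∖ R)) = {1,4,8,11}
(((((S ∪ Q) ∩ S) ∪ Q) ∩ R) ∩ ((R ∪ Q) ∖ (Q ∖ R)))' = {2,3,5,6,7,9,10,12,13,14,15}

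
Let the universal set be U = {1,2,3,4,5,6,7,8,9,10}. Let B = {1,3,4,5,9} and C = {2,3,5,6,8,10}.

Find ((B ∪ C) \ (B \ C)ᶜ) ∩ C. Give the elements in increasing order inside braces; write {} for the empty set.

{}

B ∪ C = {1,2,3,4,5,6,8,9,10}
B \ C = {1,4,9}
(B \ C)ᶜ = {2,3,5,6,7,8,10}
(B ∪ C) \ (B \ C)ᶜ = {1,4,9}
((B ∪ C) \ (B \ C)ᶜ) ∩ C = {}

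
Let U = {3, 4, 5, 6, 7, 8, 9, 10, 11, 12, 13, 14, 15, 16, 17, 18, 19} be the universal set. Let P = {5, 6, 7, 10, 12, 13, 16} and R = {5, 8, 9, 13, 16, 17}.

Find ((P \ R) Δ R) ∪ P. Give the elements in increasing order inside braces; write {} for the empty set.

P \ R = {6, 7, 10, 12}
(P \ R) Δ R = {5, 6, 7, 8, 9, 10, 12, 13, 16, 17}
((P \ R) Δ R) ∪ P = {5, 6, 7, 8, 9, 10, 12, 13, 16, 17}

{5, 6, 7, 8, 9, 10, 12, 13, 16, 17}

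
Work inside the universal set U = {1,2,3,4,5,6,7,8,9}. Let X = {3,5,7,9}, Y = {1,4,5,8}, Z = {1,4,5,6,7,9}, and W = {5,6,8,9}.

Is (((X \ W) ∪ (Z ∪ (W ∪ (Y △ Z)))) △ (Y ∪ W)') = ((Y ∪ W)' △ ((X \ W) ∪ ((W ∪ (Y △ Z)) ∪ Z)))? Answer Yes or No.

Yes

X \ W = {3,7}
Y △ Z = {6,7,8,9}
W ∪ (Y △ Z) = {5,6,7,8,9}
Z ∪ (W ∪ (Y △ Z)) = {1,4,5,6,7,8,9}
(X \ W) ∪ (Z ∪ (W ∪ (Y △ Z))) = {1,3,4,5,6,7,8,9}
Y ∪ W = {1,4,5,6,8,9}
(Y ∪ W)' = {2,3,7}
((X \ W) ∪ (Z ∪ (W ∪ (Y △ Z)))) △ (Y ∪ W)' = {1,2,4,5,6,8,9}
(W ∪ (Y △ Z)) ∪ Z = {1,4,5,6,7,8,9}
(X \ W) ∪ ((W ∪ (Y △ Z)) ∪ Z) = {1,3,4,5,6,7,8,9}
(Y ∪ W)' △ ((X \ W) ∪ ((W ∪ (Y △ Z)) ∪ Z)) = {1,2,4,5,6,8,9}
Both equal {1,2,4,5,6,8,9}, so ((X \ W) ∪ (Z ∪ (W ∪ (Y △ Z)))) △ (Y ∪ W)' = (Y ∪ W)' △ ((X \ W) ∪ ((W ∪ (Y △ Z)) ∪ Z)).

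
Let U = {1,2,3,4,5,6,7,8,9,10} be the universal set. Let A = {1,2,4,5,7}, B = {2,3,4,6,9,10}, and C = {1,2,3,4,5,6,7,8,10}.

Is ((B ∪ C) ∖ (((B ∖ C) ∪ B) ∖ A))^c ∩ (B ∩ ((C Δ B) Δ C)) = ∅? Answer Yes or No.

No

B ∪ C = {1,2,3,4,5,6,7,8,9,10}
B ∖ C = {9}
(B ∖ C) ∪ B = {2,3,4,6,9,10}
((B ∖ C) ∪ B) ∖ A = {3,6,9,10}
(B ∪ C) ∖ (((B ∖ C) ∪ B) ∖ A) = {1,2,4,5,7,8}
((B ∪ C) ∖ (((B ∖ C) ∪ B) ∖ A))^c = {3,6,9,10}
C Δ B = {1,5,7,8,9}
(C Δ B) Δ C = {2,3,4,6,9,10}
B ∩ ((C Δ B) Δ C) = {2,3,4,6,9,10}
3 lies in both, so they are not disjoint.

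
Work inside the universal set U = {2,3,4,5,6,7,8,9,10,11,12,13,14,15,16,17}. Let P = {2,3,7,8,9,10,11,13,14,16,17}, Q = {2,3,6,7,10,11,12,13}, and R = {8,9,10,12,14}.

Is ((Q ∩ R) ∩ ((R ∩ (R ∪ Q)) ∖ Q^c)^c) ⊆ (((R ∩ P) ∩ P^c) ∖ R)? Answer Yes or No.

Yes

Q ∩ R = {10,12}
R ∪ Q = {2,3,6,7,8,9,10,11,12,13,14}
R ∩ (R ∪ Q) = {8,9,10,12,14}
Q^c = {4,5,8,9,14,15,16,17}
(R ∩ (R ∪ Q)) ∖ Q^c = {10,12}
((R ∩ (R ∪ Q)) ∖ Q^c)^c = {2,3,4,5,6,7,8,9,11,13,14,15,16,17}
(Q ∩ R) ∩ ((R ∩ (R ∪ Q)) ∖ Q^c)^c = {}
R ∩ P = {8,9,10,14}
P^c = {4,5,6,12,15}
(R ∩ P) ∩ P^c = {}
((R ∩ P) ∩ P^c) ∖ R = {}
Every element of {} is in {}, so (Q ∩ R) ∩ ((R ∩ (R ∪ Q)) ∖ Q^c)^c ⊆ ((R ∩ P) ∩ P^c) ∖ R.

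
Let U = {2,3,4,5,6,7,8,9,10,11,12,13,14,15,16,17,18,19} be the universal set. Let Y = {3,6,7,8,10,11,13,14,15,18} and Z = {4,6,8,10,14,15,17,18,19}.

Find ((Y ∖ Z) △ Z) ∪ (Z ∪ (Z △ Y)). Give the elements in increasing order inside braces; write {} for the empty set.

Y ∖ Z = {3,7,11,13}
(Y ∖ Z) △ Z = {3,4,6,7,8,10,11,13,14,15,17,18,19}
Z △ Y = {3,4,7,11,13,17,19}
Z ∪ (Z △ Y) = {3,4,6,7,8,10,11,13,14,15,17,18,19}
((Y ∖ Z) △ Z) ∪ (Z ∪ (Z △ Y)) = {3,4,6,7,8,10,11,13,14,15,17,18,19}

{3,4,6,7,8,10,11,13,14,15,17,18,19}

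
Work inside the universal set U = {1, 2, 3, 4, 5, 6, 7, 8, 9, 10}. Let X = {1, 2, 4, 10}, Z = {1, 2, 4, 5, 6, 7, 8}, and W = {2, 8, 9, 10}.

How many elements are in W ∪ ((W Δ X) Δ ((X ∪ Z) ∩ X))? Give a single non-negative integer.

W Δ X = {1, 4, 8, 9}
X ∪ Z = {1, 2, 4, 5, 6, 7, 8, 10}
(X ∪ Z) ∩ X = {1, 2, 4, 10}
(W Δ X) Δ ((X ∪ Z) ∩ X) = {2, 8, 9, 10}
W ∪ ((W Δ X) Δ ((X ∪ Z) ∩ X)) = {2, 8, 9, 10}
|W ∪ ((W Δ X) Δ ((X ∪ Z) ∩ X))| = 4

4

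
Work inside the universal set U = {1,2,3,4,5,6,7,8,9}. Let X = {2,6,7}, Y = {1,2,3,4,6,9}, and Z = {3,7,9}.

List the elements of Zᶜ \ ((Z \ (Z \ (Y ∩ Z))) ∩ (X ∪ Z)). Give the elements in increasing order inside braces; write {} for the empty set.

{1,2,4,5,6,8}

Zᶜ = {1,2,4,5,6,8}
Y ∩ Z = {3,9}
Z \ (Y ∩ Z) = {7}
Z \ (Z \ (Y ∩ Z)) = {3,9}
X ∪ Z = {2,3,6,7,9}
(Z \ (Z \ (Y ∩ Z))) ∩ (X ∪ Z) = {3,9}
Zᶜ \ ((Z \ (Z \ (Y ∩ Z))) ∩ (X ∪ Z)) = {1,2,4,5,6,8}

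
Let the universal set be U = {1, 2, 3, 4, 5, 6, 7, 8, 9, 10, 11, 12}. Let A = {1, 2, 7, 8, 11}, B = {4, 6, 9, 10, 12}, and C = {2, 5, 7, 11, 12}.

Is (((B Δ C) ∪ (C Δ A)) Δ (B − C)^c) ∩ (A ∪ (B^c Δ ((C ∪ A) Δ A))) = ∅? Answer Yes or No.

No

B Δ C = {2, 4, 5, 6, 7, 9, 10, 11}
C Δ A = {1, 5, 8, 12}
(B Δ C) ∪ (C Δ A) = {1, 2, 4, 5, 6, 7, 8, 9, 10, 11, 12}
B − C = {4, 6, 9, 10}
(B − C)^c = {1, 2, 3, 5, 7, 8, 11, 12}
((B Δ C) ∪ (C Δ A)) Δ (B − C)^c = {3, 4, 6, 9, 10}
B^c = {1, 2, 3, 5, 7, 8, 11}
C ∪ A = {1, 2, 5, 7, 8, 11, 12}
(C ∪ A) Δ A = {5, 12}
B^c Δ ((C ∪ A) Δ A) = {1, 2, 3, 7, 8, 11, 12}
A ∪ (B^c Δ ((C ∪ A) Δ A)) = {1, 2, 3, 7, 8, 11, 12}
3 lies in both, so they are not disjoint.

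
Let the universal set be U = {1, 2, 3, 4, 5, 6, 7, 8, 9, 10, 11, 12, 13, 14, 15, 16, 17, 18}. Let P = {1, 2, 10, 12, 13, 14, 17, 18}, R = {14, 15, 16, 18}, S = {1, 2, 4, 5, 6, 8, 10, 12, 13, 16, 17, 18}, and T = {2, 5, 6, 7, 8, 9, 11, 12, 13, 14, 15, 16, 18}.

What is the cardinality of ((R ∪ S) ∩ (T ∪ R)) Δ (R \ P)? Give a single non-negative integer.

R ∪ S = {1, 2, 4, 5, 6, 8, 10, 12, 13, 14, 15, 16, 17, 18}
T ∪ R = {2, 5, 6, 7, 8, 9, 11, 12, 13, 14, 15, 16, 18}
(R ∪ S) ∩ (T ∪ R) = {2, 5, 6, 8, 12, 13, 14, 15, 16, 18}
R \ P = {15, 16}
((R ∪ S) ∩ (T ∪ R)) Δ (R \ P) = {2, 5, 6, 8, 12, 13, 14, 18}
|((R ∪ S) ∩ (T ∪ R)) Δ (R \ P)| = 8

8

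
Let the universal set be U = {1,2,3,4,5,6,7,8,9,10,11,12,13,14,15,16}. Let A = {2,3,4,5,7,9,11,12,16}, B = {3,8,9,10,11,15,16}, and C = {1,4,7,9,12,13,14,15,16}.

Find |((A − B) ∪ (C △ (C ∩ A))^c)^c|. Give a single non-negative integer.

A − B = {2,4,5,7,12}
C ∩ A = {4,7,9,12,16}
C △ (C ∩ A) = {1,13,14,15}
(C △ (C ∩ A))^c = {2,3,4,5,6,7,8,9,10,11,12,16}
(A − B) ∪ (C △ (C ∩ A))^c = {2,3,4,5,6,7,8,9,10,11,12,16}
((A − B) ∪ (C △ (C ∩ A))^c)^c = {1,13,14,15}
|((A − B) ∪ (C △ (C ∩ A))^c)^c| = 4

4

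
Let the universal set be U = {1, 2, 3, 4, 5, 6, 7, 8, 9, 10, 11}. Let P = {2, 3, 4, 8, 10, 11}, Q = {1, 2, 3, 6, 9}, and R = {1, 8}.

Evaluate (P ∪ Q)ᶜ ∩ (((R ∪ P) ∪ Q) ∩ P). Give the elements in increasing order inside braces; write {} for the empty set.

{}

P ∪ Q = {1, 2, 3, 4, 6, 8, 9, 10, 11}
(P ∪ Q)ᶜ = {5, 7}
R ∪ P = {1, 2, 3, 4, 8, 10, 11}
(R ∪ P) ∪ Q = {1, 2, 3, 4, 6, 8, 9, 10, 11}
((R ∪ P) ∪ Q) ∩ P = {2, 3, 4, 8, 10, 11}
(P ∪ Q)ᶜ ∩ (((R ∪ P) ∪ Q) ∩ P) = {}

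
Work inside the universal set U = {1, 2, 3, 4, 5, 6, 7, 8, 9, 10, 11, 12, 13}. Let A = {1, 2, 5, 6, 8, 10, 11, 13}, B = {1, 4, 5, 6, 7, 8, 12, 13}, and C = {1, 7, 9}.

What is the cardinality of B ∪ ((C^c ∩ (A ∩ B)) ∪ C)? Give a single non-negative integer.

C^c = {2, 3, 4, 5, 6, 8, 10, 11, 12, 13}
A ∩ B = {1, 5, 6, 8, 13}
C^c ∩ (A ∩ B) = {5, 6, 8, 13}
(C^c ∩ (A ∩ B)) ∪ C = {1, 5, 6, 7, 8, 9, 13}
B ∪ ((C^c ∩ (A ∩ B)) ∪ C) = {1, 4, 5, 6, 7, 8, 9, 12, 13}
|B ∪ ((C^c ∩ (A ∩ B)) ∪ C)| = 9

9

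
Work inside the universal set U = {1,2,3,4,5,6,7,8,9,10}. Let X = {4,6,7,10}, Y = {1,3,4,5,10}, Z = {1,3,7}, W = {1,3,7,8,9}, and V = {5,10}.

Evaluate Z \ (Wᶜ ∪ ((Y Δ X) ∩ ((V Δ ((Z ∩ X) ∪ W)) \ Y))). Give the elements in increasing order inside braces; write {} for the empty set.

{1,3}

Wᶜ = {2,4,5,6,10}
Y Δ X = {1,3,5,6,7}
Z ∩ X = {7}
(Z ∩ X) ∪ W = {1,3,7,8,9}
V Δ ((Z ∩ X) ∪ W) = {1,3,5,7,8,9,10}
(V Δ ((Z ∩ X) ∪ W)) \ Y = {7,8,9}
(Y Δ X) ∩ ((V Δ ((Z ∩ X) ∪ W)) \ Y) = {7}
Wᶜ ∪ ((Y Δ X) ∩ ((V Δ ((Z ∩ X) ∪ W)) \ Y)) = {2,4,5,6,7,10}
Z \ (Wᶜ ∪ ((Y Δ X) ∩ ((V Δ ((Z ∩ X) ∪ W)) \ Y))) = {1,3}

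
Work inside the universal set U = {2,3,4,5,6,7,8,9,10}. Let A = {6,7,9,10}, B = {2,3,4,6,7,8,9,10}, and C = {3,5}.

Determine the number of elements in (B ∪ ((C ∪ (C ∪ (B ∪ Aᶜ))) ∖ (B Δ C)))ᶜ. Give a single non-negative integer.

Aᶜ = {2,3,4,5,8}
B ∪ Aᶜ = {2,3,4,5,6,7,8,9,10}
C ∪ (B ∪ Aᶜ) = {2,3,4,5,6,7,8,9,10}
C ∪ (C ∪ (B ∪ Aᶜ)) = {2,3,4,5,6,7,8,9,10}
B Δ C = {2,4,5,6,7,8,9,10}
(C ∪ (C ∪ (B ∪ Aᶜ))) ∖ (B Δ C) = {3}
B ∪ ((C ∪ (C ∪ (B ∪ Aᶜ))) ∖ (B Δ C)) = {2,3,4,6,7,8,9,10}
(B ∪ ((C ∪ (C ∪ (B ∪ Aᶜ))) ∖ (B Δ C)))ᶜ = {5}
|(B ∪ ((C ∪ (C ∪ (B ∪ Aᶜ))) ∖ (B Δ C)))ᶜ| = 1

1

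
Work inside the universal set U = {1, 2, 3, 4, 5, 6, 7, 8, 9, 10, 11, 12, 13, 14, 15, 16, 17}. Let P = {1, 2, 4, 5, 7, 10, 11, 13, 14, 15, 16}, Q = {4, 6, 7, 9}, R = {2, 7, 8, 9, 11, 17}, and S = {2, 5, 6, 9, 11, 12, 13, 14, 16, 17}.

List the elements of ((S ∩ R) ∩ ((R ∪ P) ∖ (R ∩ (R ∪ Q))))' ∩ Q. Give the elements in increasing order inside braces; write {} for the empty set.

{4, 6, 7, 9}

S ∩ R = {2, 9, 11, 17}
R ∪ P = {1, 2, 4, 5, 7, 8, 9, 10, 11, 13, 14, 15, 16, 17}
R ∪ Q = {2, 4, 6, 7, 8, 9, 11, 17}
R ∩ (R ∪ Q) = {2, 7, 8, 9, 11, 17}
(R ∪ P) ∖ (R ∩ (R ∪ Q)) = {1, 4, 5, 10, 13, 14, 15, 16}
(S ∩ R) ∩ ((R ∪ P) ∖ (R ∩ (R ∪ Q))) = {}
((S ∩ R) ∩ ((R ∪ P) ∖ (R ∩ (R ∪ Q))))' = {1, 2, 3, 4, 5, 6, 7, 8, 9, 10, 11, 12, 13, 14, 15, 16, 17}
((S ∩ R) ∩ ((R ∪ P) ∖ (R ∩ (R ∪ Q))))' ∩ Q = {4, 6, 7, 9}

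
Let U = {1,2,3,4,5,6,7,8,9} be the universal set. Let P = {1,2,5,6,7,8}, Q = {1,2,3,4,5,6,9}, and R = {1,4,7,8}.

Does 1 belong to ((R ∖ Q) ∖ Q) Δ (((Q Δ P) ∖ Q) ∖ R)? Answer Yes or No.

1 ∈ R and 1 ∈ Q, so 1 ∉ R ∖ Q
1 ∉ (R ∖ Q) and 1 ∈ Q, so 1 ∉ (R ∖ Q) ∖ Q
1 ∈ Q and 1 ∈ P, so 1 ∉ Q Δ P
1 ∉ (Q Δ P) and 1 ∈ Q, so 1 ∉ (Q Δ P) ∖ Q
1 ∉ ((Q Δ P) ∖ Q) and 1 ∈ R, so 1 ∉ ((Q Δ P) ∖ Q) ∖ R
1 ∉ ((R ∖ Q) ∖ Q) and 1 ∉ (((Q Δ P) ∖ Q) ∖ R), so 1 ∉ ((R ∖ Q) ∖ Q) Δ (((Q Δ P) ∖ Q) ∖ R)

No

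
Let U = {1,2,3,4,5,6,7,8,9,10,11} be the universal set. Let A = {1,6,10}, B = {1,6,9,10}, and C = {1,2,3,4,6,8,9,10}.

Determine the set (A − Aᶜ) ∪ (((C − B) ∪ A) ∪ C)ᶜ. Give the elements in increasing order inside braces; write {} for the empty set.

Aᶜ = {2,3,4,5,7,8,9,11}
A − Aᶜ = {1,6,10}
C − B = {2,3,4,8}
(C − B) ∪ A = {1,2,3,4,6,8,10}
((C − B) ∪ A) ∪ C = {1,2,3,4,6,8,9,10}
(((C − B) ∪ A) ∪ C)ᶜ = {5,7,11}
(A − Aᶜ) ∪ (((C − B) ∪ A) ∪ C)ᶜ = {1,5,6,7,10,11}

{1,5,6,7,10,11}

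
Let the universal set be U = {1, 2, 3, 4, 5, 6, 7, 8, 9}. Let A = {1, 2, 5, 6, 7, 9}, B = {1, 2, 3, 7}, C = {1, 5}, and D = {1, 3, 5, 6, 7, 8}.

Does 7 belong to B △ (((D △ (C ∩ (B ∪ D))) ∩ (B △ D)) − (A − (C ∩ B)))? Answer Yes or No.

7 ∈ B and 7 ∈ D, so 7 ∈ B ∪ D
7 ∉ C and 7 ∈ (B ∪ D), so 7 ∉ C ∩ (B ∪ D)
7 ∈ D and 7 ∉ (C ∩ (B ∪ D)), so 7 ∈ D △ (C ∩ (B ∪ D))
7 ∈ B and 7 ∈ D, so 7 ∉ B △ D
7 ∈ (D △ (C ∩ (B ∪ D))) and 7 ∉ (B △ D), so 7 ∉ (D △ (C ∩ (B ∪ D))) ∩ (B △ D)
7 ∉ C and 7 ∈ B, so 7 ∉ C ∩ B
7 ∈ A and 7 ∉ (C ∩ B), so 7 ∈ A − (C ∩ B)
7 ∉ ((D △ (C ∩ (B ∪ D))) ∩ (B △ D)) and 7 ∈ (A − (C ∩ B)), so 7 ∉ ((D △ (C ∩ (B ∪ D))) ∩ (B △ D)) − (A − (C ∩ B))
7 ∈ B and 7 ∉ (((D △ (C ∩ (B ∪ D))) ∩ (B △ D)) − (A − (C ∩ B))), so 7 ∈ B △ (((D △ (C ∩ (B ∪ D))) ∩ (B △ D)) − (A − (C ∩ B)))

Yes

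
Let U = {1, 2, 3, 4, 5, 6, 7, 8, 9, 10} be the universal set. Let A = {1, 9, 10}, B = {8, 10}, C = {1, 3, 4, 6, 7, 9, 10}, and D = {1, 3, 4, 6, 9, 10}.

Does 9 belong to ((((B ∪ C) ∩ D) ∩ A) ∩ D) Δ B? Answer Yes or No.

9 ∉ B and 9 ∈ C, so 9 ∈ B ∪ C
9 ∈ (B ∪ C) and 9 ∈ D, so 9 ∈ (B ∪ C) ∩ D
9 ∈ ((B ∪ C) ∩ D) and 9 ∈ A, so 9 ∈ ((B ∪ C) ∩ D) ∩ A
9 ∈ (((B ∪ C) ∩ D) ∩ A) and 9 ∈ D, so 9 ∈ (((B ∪ C) ∩ D) ∩ A) ∩ D
9 ∈ ((((B ∪ C) ∩ D) ∩ A) ∩ D) and 9 ∉ B, so 9 ∈ ((((B ∪ C) ∩ D) ∩ A) ∩ D) Δ B

Yes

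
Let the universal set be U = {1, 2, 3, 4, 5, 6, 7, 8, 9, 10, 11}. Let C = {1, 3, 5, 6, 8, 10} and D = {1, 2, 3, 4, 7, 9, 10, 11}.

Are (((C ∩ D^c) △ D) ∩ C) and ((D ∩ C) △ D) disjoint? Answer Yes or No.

Yes

D^c = {5, 6, 8}
C ∩ D^c = {5, 6, 8}
(C ∩ D^c) △ D = {1, 2, 3, 4, 5, 6, 7, 8, 9, 10, 11}
((C ∩ D^c) △ D) ∩ C = {1, 3, 5, 6, 8, 10}
D ∩ C = {1, 3, 10}
(D ∩ C) △ D = {2, 4, 7, 9, 11}
{1, 3, 5, 6, 8, 10} and {2, 4, 7, 9, 11} share no elements.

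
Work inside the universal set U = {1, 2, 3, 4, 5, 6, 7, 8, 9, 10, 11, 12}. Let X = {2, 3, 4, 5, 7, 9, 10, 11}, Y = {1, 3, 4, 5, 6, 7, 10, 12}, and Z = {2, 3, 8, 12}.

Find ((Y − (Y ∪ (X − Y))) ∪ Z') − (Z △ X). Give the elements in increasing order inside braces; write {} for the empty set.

{1, 6}

X − Y = {2, 9, 11}
Y ∪ (X − Y) = {1, 2, 3, 4, 5, 6, 7, 9, 10, 11, 12}
Y − (Y ∪ (X − Y)) = {}
Z' = {1, 4, 5, 6, 7, 9, 10, 11}
(Y − (Y ∪ (X − Y))) ∪ Z' = {1, 4, 5, 6, 7, 9, 10, 11}
Z △ X = {4, 5, 7, 8, 9, 10, 11, 12}
((Y − (Y ∪ (X − Y))) ∪ Z') − (Z △ X) = {1, 6}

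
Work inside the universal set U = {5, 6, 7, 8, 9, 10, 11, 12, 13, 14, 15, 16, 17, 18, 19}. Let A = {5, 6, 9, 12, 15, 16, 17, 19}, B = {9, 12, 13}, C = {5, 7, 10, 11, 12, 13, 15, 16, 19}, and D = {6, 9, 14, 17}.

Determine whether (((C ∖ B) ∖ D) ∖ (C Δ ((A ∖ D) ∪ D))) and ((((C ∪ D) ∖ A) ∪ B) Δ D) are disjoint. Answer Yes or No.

C ∖ B = {5, 7, 10, 11, 15, 16, 19}
(C ∖ B) ∖ D = {5, 7, 10, 11, 15, 16, 19}
A ∖ D = {5, 12, 15, 16, 19}
(A ∖ D) ∪ D = {5, 6, 9, 12, 14, 15, 16, 17, 19}
C Δ ((A ∖ D) ∪ D) = {6, 7, 9, 10, 11, 13, 14, 17}
((C ∖ B) ∖ D) ∖ (C Δ ((A ∖ D) ∪ D)) = {5, 15, 16, 19}
C ∪ D = {5, 6, 7, 9, 10, 11, 12, 13, 14, 15, 16, 17, 19}
(C ∪ D) ∖ A = {7, 10, 11, 13, 14}
((C ∪ D) ∖ A) ∪ B = {7, 9, 10, 11, 12, 13, 14}
(((C ∪ D) ∖ A) ∪ B) Δ D = {6, 7, 10, 11, 12, 13, 17}
{5, 15, 16, 19} and {6, 7, 10, 11, 12, 13, 17} share no elements.

Yes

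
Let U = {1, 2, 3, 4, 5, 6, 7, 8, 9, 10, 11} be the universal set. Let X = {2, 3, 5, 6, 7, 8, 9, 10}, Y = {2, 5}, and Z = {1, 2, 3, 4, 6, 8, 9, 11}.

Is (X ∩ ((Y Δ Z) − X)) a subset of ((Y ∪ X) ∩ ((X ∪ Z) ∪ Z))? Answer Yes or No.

Yes

Y Δ Z = {1, 3, 4, 5, 6, 8, 9, 11}
(Y Δ Z) − X = {1, 4, 11}
X ∩ ((Y Δ Z) − X) = {}
Y ∪ X = {2, 3, 5, 6, 7, 8, 9, 10}
X ∪ Z = {1, 2, 3, 4, 5, 6, 7, 8, 9, 10, 11}
(X ∪ Z) ∪ Z = {1, 2, 3, 4, 5, 6, 7, 8, 9, 10, 11}
(Y ∪ X) ∩ ((X ∪ Z) ∪ Z) = {2, 3, 5, 6, 7, 8, 9, 10}
Every element of {} is in {2, 3, 5, 6, 7, 8, 9, 10}, so X ∩ ((Y Δ Z) − X) ⊆ (Y ∪ X) ∩ ((X ∪ Z) ∪ Z).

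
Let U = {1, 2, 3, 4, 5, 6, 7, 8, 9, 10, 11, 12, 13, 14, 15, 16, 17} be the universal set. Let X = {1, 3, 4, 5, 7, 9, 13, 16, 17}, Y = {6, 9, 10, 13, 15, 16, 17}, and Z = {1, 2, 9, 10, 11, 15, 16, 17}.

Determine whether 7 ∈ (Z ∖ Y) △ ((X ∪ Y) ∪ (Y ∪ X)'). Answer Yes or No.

Yes

7 ∉ Z and 7 ∉ Y, so 7 ∉ Z ∖ Y
7 ∈ X and 7 ∉ Y, so 7 ∈ X ∪ Y
7 ∉ Y and 7 ∈ X, so 7 ∈ Y ∪ X
7 ∉ (Y ∪ X)' since 7 ∈ (Y ∪ X)
7 ∈ (X ∪ Y) and 7 ∉ (Y ∪ X)', so 7 ∈ (X ∪ Y) ∪ (Y ∪ X)'
7 ∉ (Z ∖ Y) and 7 ∈ ((X ∪ Y) ∪ (Y ∪ X)'), so 7 ∈ (Z ∖ Y) △ ((X ∪ Y) ∪ (Y ∪ X)')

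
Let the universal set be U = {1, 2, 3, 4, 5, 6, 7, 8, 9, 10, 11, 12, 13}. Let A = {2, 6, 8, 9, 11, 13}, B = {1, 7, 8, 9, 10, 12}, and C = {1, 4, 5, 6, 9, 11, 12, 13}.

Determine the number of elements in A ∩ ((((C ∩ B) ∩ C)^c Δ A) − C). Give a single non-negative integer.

C ∩ B = {1, 9, 12}
(C ∩ B) ∩ C = {1, 9, 12}
((C ∩ B) ∩ C)^c = {2, 3, 4, 5, 6, 7, 8, 10, 11, 13}
((C ∩ B) ∩ C)^c Δ A = {3, 4, 5, 7, 9, 10}
(((C ∩ B) ∩ C)^c Δ A) − C = {3, 7, 10}
A ∩ ((((C ∩ B) ∩ C)^c Δ A) − C) = {}
|A ∩ ((((C ∩ B) ∩ C)^c Δ A) − C)| = 0

0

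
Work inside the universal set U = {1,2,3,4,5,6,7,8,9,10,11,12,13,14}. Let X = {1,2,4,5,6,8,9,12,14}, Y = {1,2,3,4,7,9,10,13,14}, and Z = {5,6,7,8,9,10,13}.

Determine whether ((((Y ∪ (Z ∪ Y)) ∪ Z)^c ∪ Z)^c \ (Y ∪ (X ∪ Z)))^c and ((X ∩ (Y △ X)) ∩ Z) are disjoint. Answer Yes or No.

No

Z ∪ Y = {1,2,3,4,5,6,7,8,9,10,13,14}
Y ∪ (Z ∪ Y) = {1,2,3,4,5,6,7,8,9,10,13,14}
(Y ∪ (Z ∪ Y)) ∪ Z = {1,2,3,4,5,6,7,8,9,10,13,14}
((Y ∪ (Z ∪ Y)) ∪ Z)^c = {11,12}
((Y ∪ (Z ∪ Y)) ∪ Z)^c ∪ Z = {5,6,7,8,9,10,11,12,13}
(((Y ∪ (Z ∪ Y)) ∪ Z)^c ∪ Z)^c = {1,2,3,4,14}
X ∪ Z = {1,2,4,5,6,7,8,9,10,12,13,14}
Y ∪ (X ∪ Z) = {1,2,3,4,5,6,7,8,9,10,12,13,14}
(((Y ∪ (Z ∪ Y)) ∪ Z)^c ∪ Z)^c \ (Y ∪ (X ∪ Z)) = {}
((((Y ∪ (Z ∪ Y)) ∪ Z)^c ∪ Z)^c \ (Y ∪ (X ∪ Z)))^c = {1,2,3,4,5,6,7,8,9,10,11,12,13,14}
Y △ X = {3,5,6,7,8,10,12,13}
X ∩ (Y △ X) = {5,6,8,12}
(X ∩ (Y △ X)) ∩ Z = {5,6,8}
5 lies in both, so they are not disjoint.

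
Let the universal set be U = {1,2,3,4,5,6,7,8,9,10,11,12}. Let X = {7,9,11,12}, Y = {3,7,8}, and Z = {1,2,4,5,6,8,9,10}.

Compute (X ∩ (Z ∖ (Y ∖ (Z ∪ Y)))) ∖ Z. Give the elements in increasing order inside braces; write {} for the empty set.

{}

Z ∪ Y = {1,2,3,4,5,6,7,8,9,10}
Y ∖ (Z ∪ Y) = {}
Z ∖ (Y ∖ (Z ∪ Y)) = {1,2,4,5,6,8,9,10}
X ∩ (Z ∖ (Y ∖ (Z ∪ Y))) = {9}
(X ∩ (Z ∖ (Y ∖ (Z ∪ Y)))) ∖ Z = {}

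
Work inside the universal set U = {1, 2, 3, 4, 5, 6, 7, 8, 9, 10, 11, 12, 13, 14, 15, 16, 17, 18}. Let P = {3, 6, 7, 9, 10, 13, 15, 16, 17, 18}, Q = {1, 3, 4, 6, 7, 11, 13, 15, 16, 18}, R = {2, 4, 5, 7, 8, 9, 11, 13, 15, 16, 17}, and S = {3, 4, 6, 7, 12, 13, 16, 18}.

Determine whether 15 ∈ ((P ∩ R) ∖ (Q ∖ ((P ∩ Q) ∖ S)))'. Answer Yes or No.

No

15 ∈ P and 15 ∈ R, so 15 ∈ P ∩ R
15 ∈ P and 15 ∈ Q, so 15 ∈ P ∩ Q
15 ∈ (P ∩ Q) and 15 ∉ S, so 15 ∈ (P ∩ Q) ∖ S
15 ∈ Q and 15 ∈ ((P ∩ Q) ∖ S), so 15 ∉ Q ∖ ((P ∩ Q) ∖ S)
15 ∈ (P ∩ R) and 15 ∉ (Q ∖ ((P ∩ Q) ∖ S)), so 15 ∈ (P ∩ R) ∖ (Q ∖ ((P ∩ Q) ∖ S))
15 ∉ ((P ∩ R) ∖ (Q ∖ ((P ∩ Q) ∖ S)))' since 15 ∈ ((P ∩ R) ∖ (Q ∖ ((P ∩ Q) ∖ S)))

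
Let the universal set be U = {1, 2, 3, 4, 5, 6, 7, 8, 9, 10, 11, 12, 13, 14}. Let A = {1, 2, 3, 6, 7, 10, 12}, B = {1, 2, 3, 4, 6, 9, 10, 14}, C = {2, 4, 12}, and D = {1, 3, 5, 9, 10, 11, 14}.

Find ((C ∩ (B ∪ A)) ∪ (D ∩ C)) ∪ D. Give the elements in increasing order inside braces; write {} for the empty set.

B ∪ A = {1, 2, 3, 4, 6, 7, 9, 10, 12, 14}
C ∩ (B ∪ A) = {2, 4, 12}
D ∩ C = {}
(C ∩ (B ∪ A)) ∪ (D ∩ C) = {2, 4, 12}
((C ∩ (B ∪ A)) ∪ (D ∩ C)) ∪ D = {1, 2, 3, 4, 5, 9, 10, 11, 12, 14}

{1, 2, 3, 4, 5, 9, 10, 11, 12, 14}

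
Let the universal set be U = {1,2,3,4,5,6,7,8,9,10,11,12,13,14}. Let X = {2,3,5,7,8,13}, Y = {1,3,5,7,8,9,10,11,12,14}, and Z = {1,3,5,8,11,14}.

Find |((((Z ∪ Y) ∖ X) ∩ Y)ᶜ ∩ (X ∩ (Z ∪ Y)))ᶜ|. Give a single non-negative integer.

10

Z ∪ Y = {1,3,5,7,8,9,10,11,12,14}
(Z ∪ Y) ∖ X = {1,9,10,11,12,14}
((Z ∪ Y) ∖ X) ∩ Y = {1,9,10,11,12,14}
(((Z ∪ Y) ∖ X) ∩ Y)ᶜ = {2,3,4,5,6,7,8,13}
X ∩ (Z ∪ Y) = {3,5,7,8}
(((Z ∪ Y) ∖ X) ∩ Y)ᶜ ∩ (X ∩ (Z ∪ Y)) = {3,5,7,8}
((((Z ∪ Y) ∖ X) ∩ Y)ᶜ ∩ (X ∩ (Z ∪ Y)))ᶜ = {1,2,4,6,9,10,11,12,13,14}
|((((Z ∪ Y) ∖ X) ∩ Y)ᶜ ∩ (X ∩ (Z ∪ Y)))ᶜ| = 10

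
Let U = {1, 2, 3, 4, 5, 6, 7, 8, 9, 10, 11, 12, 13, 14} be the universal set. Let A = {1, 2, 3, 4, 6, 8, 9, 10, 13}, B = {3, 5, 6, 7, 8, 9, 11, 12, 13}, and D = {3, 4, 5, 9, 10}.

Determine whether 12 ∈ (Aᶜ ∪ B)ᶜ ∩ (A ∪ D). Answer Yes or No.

No

12 ∉ A, so 12 ∈ Aᶜ
12 ∈ Aᶜ and 12 ∈ B, so 12 ∈ Aᶜ ∪ B
12 ∉ (Aᶜ ∪ B)ᶜ since 12 ∈ (Aᶜ ∪ B)
12 ∉ A and 12 ∉ D, so 12 ∉ A ∪ D
12 ∉ (Aᶜ ∪ B)ᶜ and 12 ∉ (A ∪ D), so 12 ∉ (Aᶜ ∪ B)ᶜ ∩ (A ∪ D)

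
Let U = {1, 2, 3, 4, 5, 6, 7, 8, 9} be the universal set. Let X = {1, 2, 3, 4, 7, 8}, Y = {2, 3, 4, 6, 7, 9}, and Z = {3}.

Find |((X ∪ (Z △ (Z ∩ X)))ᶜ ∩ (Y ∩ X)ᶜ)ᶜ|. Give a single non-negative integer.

Z ∩ X = {3}
Z △ (Z ∩ X) = {}
X ∪ (Z △ (Z ∩ X)) = {1, 2, 3, 4, 7, 8}
(X ∪ (Z △ (Z ∩ X)))ᶜ = {5, 6, 9}
Y ∩ X = {2, 3, 4, 7}
(Y ∩ X)ᶜ = {1, 5, 6, 8, 9}
(X ∪ (Z △ (Z ∩ X)))ᶜ ∩ (Y ∩ X)ᶜ = {5, 6, 9}
((X ∪ (Z △ (Z ∩ X)))ᶜ ∩ (Y ∩ X)ᶜ)ᶜ = {1, 2, 3, 4, 7, 8}
|((X ∪ (Z △ (Z ∩ X)))ᶜ ∩ (Y ∩ X)ᶜ)ᶜ| = 6

6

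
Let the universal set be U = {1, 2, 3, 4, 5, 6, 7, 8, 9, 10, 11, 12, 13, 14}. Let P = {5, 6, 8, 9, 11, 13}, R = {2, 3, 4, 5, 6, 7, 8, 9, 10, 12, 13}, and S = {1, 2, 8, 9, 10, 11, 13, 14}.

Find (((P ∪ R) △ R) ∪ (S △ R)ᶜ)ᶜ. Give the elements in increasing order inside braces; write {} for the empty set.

P ∪ R = {2, 3, 4, 5, 6, 7, 8, 9, 10, 11, 12, 13}
(P ∪ R) △ R = {11}
S △ R = {1, 3, 4, 5, 6, 7, 11, 12, 14}
(S △ R)ᶜ = {2, 8, 9, 10, 13}
((P ∪ R) △ R) ∪ (S △ R)ᶜ = {2, 8, 9, 10, 11, 13}
(((P ∪ R) △ R) ∪ (S △ R)ᶜ)ᶜ = {1, 3, 4, 5, 6, 7, 12, 14}

{1, 3, 4, 5, 6, 7, 12, 14}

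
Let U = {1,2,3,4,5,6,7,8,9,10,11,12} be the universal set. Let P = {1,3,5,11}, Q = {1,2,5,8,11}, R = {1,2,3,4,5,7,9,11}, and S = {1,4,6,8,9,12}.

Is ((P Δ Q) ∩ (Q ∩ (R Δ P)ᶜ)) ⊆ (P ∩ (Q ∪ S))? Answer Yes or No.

P Δ Q = {2,3,8}
R Δ P = {2,4,7,9}
(R Δ P)ᶜ = {1,3,5,6,8,10,11,12}
Q ∩ (R Δ P)ᶜ = {1,5,8,11}
(P Δ Q) ∩ (Q ∩ (R Δ P)ᶜ) = {8}
Q ∪ S = {1,2,4,5,6,8,9,11,12}
P ∩ (Q ∪ S) = {1,5,11}
8 ∈ (P Δ Q) ∩ (Q ∩ (R Δ P)ᶜ) but 8 ∉ P ∩ (Q ∪ S), so the inclusion fails.

No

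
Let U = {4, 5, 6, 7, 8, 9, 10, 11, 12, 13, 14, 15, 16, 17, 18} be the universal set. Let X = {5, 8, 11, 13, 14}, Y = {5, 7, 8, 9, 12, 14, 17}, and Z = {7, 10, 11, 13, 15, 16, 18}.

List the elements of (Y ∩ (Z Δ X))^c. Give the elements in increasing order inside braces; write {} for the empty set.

{4, 6, 9, 10, 11, 12, 13, 15, 16, 17, 18}

Z Δ X = {5, 7, 8, 10, 14, 15, 16, 18}
Y ∩ (Z Δ X) = {5, 7, 8, 14}
(Y ∩ (Z Δ X))^c = {4, 6, 9, 10, 11, 12, 13, 15, 16, 17, 18}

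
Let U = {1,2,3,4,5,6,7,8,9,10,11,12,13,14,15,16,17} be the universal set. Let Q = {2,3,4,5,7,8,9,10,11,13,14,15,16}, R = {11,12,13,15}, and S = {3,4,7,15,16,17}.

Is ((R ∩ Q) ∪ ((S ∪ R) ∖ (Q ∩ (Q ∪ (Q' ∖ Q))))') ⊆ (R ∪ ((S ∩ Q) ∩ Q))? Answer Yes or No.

No

R ∩ Q = {11,13,15}
S ∪ R = {3,4,7,11,12,13,15,16,17}
Q' = {1,6,12,17}
Q' ∖ Q = {1,6,12,17}
Q ∪ (Q' ∖ Q) = {1,2,3,4,5,6,7,8,9,10,11,12,13,14,15,16,17}
Q ∩ (Q ∪ (Q' ∖ Q)) = {2,3,4,5,7,8,9,10,11,13,14,15,16}
(S ∪ R) ∖ (Q ∩ (Q ∪ (Q' ∖ Q))) = {12,17}
((S ∪ R) ∖ (Q ∩ (Q ∪ (Q' ∖ Q))))' = {1,2,3,4,5,6,7,8,9,10,11,13,14,15,16}
(R ∩ Q) ∪ ((S ∪ R) ∖ (Q ∩ (Q ∪ (Q' ∖ Q))))' = {1,2,3,4,5,6,7,8,9,10,11,13,14,15,16}
S ∩ Q = {3,4,7,15,16}
(S ∩ Q) ∩ Q = {3,4,7,15,16}
R ∪ ((S ∩ Q) ∩ Q) = {3,4,7,11,12,13,15,16}
1 ∈ (R ∩ Q) ∪ ((S ∪ R) ∖ (Q ∩ (Q ∪ (Q' ∖ Q))))' but 1 ∉ R ∪ ((S ∩ Q) ∩ Q), so the inclusion fails.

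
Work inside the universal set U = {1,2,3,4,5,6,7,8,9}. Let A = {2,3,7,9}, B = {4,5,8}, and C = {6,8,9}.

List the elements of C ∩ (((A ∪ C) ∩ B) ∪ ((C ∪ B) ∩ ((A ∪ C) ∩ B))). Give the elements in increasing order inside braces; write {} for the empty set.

A ∪ C = {2,3,6,7,8,9}
(A ∪ C) ∩ B = {8}
C ∪ B = {4,5,6,8,9}
(C ∪ B) ∩ ((A ∪ C) ∩ B) = {8}
((A ∪ C) ∩ B) ∪ ((C ∪ B) ∩ ((A ∪ C) ∩ B)) = {8}
C ∩ (((A ∪ C) ∩ B) ∪ ((C ∪ B) ∩ ((A ∪ C) ∩ B))) = {8}

{8}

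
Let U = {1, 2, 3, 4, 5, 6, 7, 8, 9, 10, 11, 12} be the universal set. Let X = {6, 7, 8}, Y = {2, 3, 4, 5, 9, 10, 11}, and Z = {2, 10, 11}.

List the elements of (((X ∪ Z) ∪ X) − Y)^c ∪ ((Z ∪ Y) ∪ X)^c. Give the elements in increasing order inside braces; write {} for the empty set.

{1, 2, 3, 4, 5, 9, 10, 11, 12}

X ∪ Z = {2, 6, 7, 8, 10, 11}
(X ∪ Z) ∪ X = {2, 6, 7, 8, 10, 11}
((X ∪ Z) ∪ X) − Y = {6, 7, 8}
(((X ∪ Z) ∪ X) − Y)^c = {1, 2, 3, 4, 5, 9, 10, 11, 12}
Z ∪ Y = {2, 3, 4, 5, 9, 10, 11}
(Z ∪ Y) ∪ X = {2, 3, 4, 5, 6, 7, 8, 9, 10, 11}
((Z ∪ Y) ∪ X)^c = {1, 12}
(((X ∪ Z) ∪ X) − Y)^c ∪ ((Z ∪ Y) ∪ X)^c = {1, 2, 3, 4, 5, 9, 10, 11, 12}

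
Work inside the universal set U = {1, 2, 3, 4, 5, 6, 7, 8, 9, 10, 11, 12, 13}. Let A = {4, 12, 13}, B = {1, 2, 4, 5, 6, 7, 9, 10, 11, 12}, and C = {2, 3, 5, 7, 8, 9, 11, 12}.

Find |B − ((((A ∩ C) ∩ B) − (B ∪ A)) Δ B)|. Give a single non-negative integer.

0

A ∩ C = {12}
(A ∩ C) ∩ B = {12}
B ∪ A = {1, 2, 4, 5, 6, 7, 9, 10, 11, 12, 13}
((A ∩ C) ∩ B) − (B ∪ A) = {}
(((A ∩ C) ∩ B) − (B ∪ A)) Δ B = {1, 2, 4, 5, 6, 7, 9, 10, 11, 12}
B − ((((A ∩ C) ∩ B) − (B ∪ A)) Δ B) = {}
|B − ((((A ∩ C) ∩ B) − (B ∪ A)) Δ B)| = 0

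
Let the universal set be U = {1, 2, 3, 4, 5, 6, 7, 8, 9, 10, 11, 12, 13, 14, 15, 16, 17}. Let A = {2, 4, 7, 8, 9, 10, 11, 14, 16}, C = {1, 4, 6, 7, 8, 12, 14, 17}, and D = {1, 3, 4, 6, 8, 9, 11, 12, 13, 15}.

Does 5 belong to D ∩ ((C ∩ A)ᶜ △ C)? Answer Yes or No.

5 ∉ C and 5 ∉ A, so 5 ∉ C ∩ A
5 ∈ (C ∩ A)ᶜ since 5 ∉ (C ∩ A)
5 ∈ (C ∩ A)ᶜ and 5 ∉ C, so 5 ∈ (C ∩ A)ᶜ △ C
5 ∉ D and 5 ∈ ((C ∩ A)ᶜ △ C), so 5 ∉ D ∩ ((C ∩ A)ᶜ △ C)

No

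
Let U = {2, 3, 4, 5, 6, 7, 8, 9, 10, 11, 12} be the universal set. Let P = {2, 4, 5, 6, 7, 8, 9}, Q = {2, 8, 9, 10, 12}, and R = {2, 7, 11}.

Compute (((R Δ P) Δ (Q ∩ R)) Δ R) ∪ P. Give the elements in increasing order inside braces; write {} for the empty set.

{2, 4, 5, 6, 7, 8, 9}

R Δ P = {4, 5, 6, 8, 9, 11}
Q ∩ R = {2}
(R Δ P) Δ (Q ∩ R) = {2, 4, 5, 6, 8, 9, 11}
((R Δ P) Δ (Q ∩ R)) Δ R = {4, 5, 6, 7, 8, 9}
(((R Δ P) Δ (Q ∩ R)) Δ R) ∪ P = {2, 4, 5, 6, 7, 8, 9}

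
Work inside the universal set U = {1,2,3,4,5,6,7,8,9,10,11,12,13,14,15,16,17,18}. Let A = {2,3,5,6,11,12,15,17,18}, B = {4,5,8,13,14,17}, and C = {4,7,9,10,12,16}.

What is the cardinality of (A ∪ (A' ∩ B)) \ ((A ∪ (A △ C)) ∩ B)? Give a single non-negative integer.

10

A' = {1,4,7,8,9,10,13,14,16}
A' ∩ B = {4,8,13,14}
A ∪ (A' ∩ B) = {2,3,4,5,6,8,11,12,13,14,15,17,18}
A △ C = {2,3,4,5,6,7,9,10,11,15,16,17,18}
A ∪ (A △ C) = {2,3,4,5,6,7,9,10,11,12,15,16,17,18}
(A ∪ (A △ C)) ∩ B = {4,5,17}
(A ∪ (A' ∩ B)) \ ((A ∪ (A △ C)) ∩ B) = {2,3,6,8,11,12,13,14,15,18}
|(A ∪ (A' ∩ B)) \ ((A ∪ (A △ C)) ∩ B)| = 10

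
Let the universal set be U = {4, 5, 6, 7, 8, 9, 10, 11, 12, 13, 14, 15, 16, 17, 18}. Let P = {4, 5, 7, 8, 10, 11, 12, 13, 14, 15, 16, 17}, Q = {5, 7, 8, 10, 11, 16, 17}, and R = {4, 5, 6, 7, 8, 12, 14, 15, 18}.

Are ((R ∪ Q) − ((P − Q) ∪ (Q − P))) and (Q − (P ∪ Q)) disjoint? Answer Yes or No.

Yes

R ∪ Q = {4, 5, 6, 7, 8, 10, 11, 12, 14, 15, 16, 17, 18}
P − Q = {4, 12, 13, 14, 15}
Q − P = {}
(P − Q) ∪ (Q − P) = {4, 12, 13, 14, 15}
(R ∪ Q) − ((P − Q) ∪ (Q − P)) = {5, 6, 7, 8, 10, 11, 16, 17, 18}
P ∪ Q = {4, 5, 7, 8, 10, 11, 12, 13, 14, 15, 16, 17}
Q − (P ∪ Q) = {}
{5, 6, 7, 8, 10, 11, 16, 17, 18} and {} share no elements.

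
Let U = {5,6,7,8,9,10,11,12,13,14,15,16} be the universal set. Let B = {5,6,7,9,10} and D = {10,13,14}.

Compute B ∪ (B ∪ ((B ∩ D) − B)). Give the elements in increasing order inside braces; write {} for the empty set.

B ∩ D = {10}
(B ∩ D) − B = {}
B ∪ ((B ∩ D) − B) = {5,6,7,9,10}
B ∪ (B ∪ ((B ∩ D) − B)) = {5,6,7,9,10}

{5,6,7,9,10}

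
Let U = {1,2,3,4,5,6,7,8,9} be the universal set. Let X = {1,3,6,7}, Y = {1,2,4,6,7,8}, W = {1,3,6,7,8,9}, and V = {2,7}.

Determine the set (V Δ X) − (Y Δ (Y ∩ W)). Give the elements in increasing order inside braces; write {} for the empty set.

{1,3,6}

V Δ X = {1,2,3,6}
Y ∩ W = {1,6,7,8}
Y Δ (Y ∩ W) = {2,4}
(V Δ X) − (Y Δ (Y ∩ W)) = {1,3,6}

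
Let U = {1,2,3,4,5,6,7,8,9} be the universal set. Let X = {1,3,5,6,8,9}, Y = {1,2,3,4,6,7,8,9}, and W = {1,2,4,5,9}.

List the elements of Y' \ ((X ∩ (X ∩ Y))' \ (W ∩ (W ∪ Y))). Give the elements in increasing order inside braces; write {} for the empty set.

{5}

Y' = {5}
X ∩ Y = {1,3,6,8,9}
X ∩ (X ∩ Y) = {1,3,6,8,9}
(X ∩ (X ∩ Y))' = {2,4,5,7}
W ∪ Y = {1,2,3,4,5,6,7,8,9}
W ∩ (W ∪ Y) = {1,2,4,5,9}
(X ∩ (X ∩ Y))' \ (W ∩ (W ∪ Y)) = {7}
Y' \ ((X ∩ (X ∩ Y))' \ (W ∩ (W ∪ Y))) = {5}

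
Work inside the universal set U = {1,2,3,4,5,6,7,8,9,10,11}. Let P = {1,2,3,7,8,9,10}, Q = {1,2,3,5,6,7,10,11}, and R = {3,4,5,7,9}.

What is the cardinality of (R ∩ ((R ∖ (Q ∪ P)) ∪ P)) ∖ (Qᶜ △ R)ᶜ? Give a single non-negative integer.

2

Q ∪ P = {1,2,3,5,6,7,8,9,10,11}
R ∖ (Q ∪ P) = {4}
(R ∖ (Q ∪ P)) ∪ P = {1,2,3,4,7,8,9,10}
R ∩ ((R ∖ (Q ∪ P)) ∪ P) = {3,4,7,9}
Qᶜ = {4,8,9}
Qᶜ △ R = {3,5,7,8}
(Qᶜ △ R)ᶜ = {1,2,4,6,9,10,11}
(R ∩ ((R ∖ (Q ∪ P)) ∪ P)) ∖ (Qᶜ △ R)ᶜ = {3,7}
|(R ∩ ((R ∖ (Q ∪ P)) ∪ P)) ∖ (Qᶜ △ R)ᶜ| = 2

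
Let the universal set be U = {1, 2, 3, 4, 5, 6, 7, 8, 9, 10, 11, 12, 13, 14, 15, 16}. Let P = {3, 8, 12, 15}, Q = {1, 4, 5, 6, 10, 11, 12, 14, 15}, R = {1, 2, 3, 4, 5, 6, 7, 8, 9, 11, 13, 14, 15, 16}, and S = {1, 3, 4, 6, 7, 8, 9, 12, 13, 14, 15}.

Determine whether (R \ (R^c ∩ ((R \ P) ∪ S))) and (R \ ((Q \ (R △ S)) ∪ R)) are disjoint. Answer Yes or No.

Yes

R^c = {10, 12}
R \ P = {1, 2, 4, 5, 6, 7, 9, 11, 13, 14, 16}
(R \ P) ∪ S = {1, 2, 3, 4, 5, 6, 7, 8, 9, 11, 12, 13, 14, 15, 16}
R^c ∩ ((R \ P) ∪ S) = {12}
R \ (R^c ∩ ((R \ P) ∪ S)) = {1, 2, 3, 4, 5, 6, 7, 8, 9, 11, 13, 14, 15, 16}
R △ S = {2, 5, 11, 12, 16}
Q \ (R △ S) = {1, 4, 6, 10, 14, 15}
(Q \ (R △ S)) ∪ R = {1, 2, 3, 4, 5, 6, 7, 8, 9, 10, 11, 13, 14, 15, 16}
R \ ((Q \ (R △ S)) ∪ R) = {}
{1, 2, 3, 4, 5, 6, 7, 8, 9, 11, 13, 14, 15, 16} and {} share no elements.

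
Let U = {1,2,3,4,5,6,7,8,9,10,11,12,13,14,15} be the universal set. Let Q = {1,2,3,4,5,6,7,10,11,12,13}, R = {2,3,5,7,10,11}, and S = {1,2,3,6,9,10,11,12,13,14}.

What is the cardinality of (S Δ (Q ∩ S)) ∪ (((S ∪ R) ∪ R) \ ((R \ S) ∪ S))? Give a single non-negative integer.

2

Q ∩ S = {1,2,3,6,10,11,12,13}
S Δ (Q ∩ S) = {9,14}
S ∪ R = {1,2,3,5,6,7,9,10,11,12,13,14}
(S ∪ R) ∪ R = {1,2,3,5,6,7,9,10,11,12,13,14}
R \ S = {5,7}
(R \ S) ∪ S = {1,2,3,5,6,7,9,10,11,12,13,14}
((S ∪ R) ∪ R) \ ((R \ S) ∪ S) = {}
(S Δ (Q ∩ S)) ∪ (((S ∪ R) ∪ R) \ ((R \ S) ∪ S)) = {9,14}
|(S Δ (Q ∩ S)) ∪ (((S ∪ R) ∪ R) \ ((R \ S) ∪ S))| = 2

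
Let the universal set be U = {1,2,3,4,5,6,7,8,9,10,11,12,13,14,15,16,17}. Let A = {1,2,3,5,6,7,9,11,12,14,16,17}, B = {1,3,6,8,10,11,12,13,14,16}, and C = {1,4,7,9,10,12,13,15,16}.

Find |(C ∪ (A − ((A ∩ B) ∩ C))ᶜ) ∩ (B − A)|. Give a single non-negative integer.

A ∩ B = {1,3,6,11,12,14,16}
(A ∩ B) ∩ C = {1,12,16}
A − ((A ∩ B) ∩ C) = {2,3,5,6,7,9,11,14,17}
(A − ((A ∩ B) ∩ C))ᶜ = {1,4,8,10,12,13,15,16}
C ∪ (A − ((A ∩ B) ∩ C))ᶜ = {1,4,7,8,9,10,12,13,15,16}
B − A = {8,10,13}
(C ∪ (A − ((A ∩ B) ∩ C))ᶜ) ∩ (B − A) = {8,10,13}
|(C ∪ (A − ((A ∩ B) ∩ C))ᶜ) ∩ (B − A)| = 3

3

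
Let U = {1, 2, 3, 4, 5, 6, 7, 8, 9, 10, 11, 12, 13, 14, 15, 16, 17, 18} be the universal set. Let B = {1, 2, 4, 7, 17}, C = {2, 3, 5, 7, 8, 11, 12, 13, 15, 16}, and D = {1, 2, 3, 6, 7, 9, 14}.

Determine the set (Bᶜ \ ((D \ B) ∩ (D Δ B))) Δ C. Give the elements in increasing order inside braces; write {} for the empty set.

{2, 3, 7, 10, 18}

Bᶜ = {3, 5, 6, 8, 9, 10, 11, 12, 13, 14, 15, 16, 18}
D \ B = {3, 6, 9, 14}
D Δ B = {3, 4, 6, 9, 14, 17}
(D \ B) ∩ (D Δ B) = {3, 6, 9, 14}
Bᶜ \ ((D \ B) ∩ (D Δ B)) = {5, 8, 10, 11, 12, 13, 15, 16, 18}
(Bᶜ \ ((D \ B) ∩ (D Δ B))) Δ C = {2, 3, 7, 10, 18}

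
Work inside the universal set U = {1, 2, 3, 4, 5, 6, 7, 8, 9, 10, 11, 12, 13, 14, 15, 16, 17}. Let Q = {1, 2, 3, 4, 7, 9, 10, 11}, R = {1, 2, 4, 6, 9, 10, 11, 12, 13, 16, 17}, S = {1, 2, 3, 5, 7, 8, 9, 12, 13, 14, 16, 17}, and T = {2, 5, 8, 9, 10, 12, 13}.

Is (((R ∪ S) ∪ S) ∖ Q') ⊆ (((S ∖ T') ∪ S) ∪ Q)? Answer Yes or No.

Yes

R ∪ S = {1, 2, 3, 4, 5, 6, 7, 8, 9, 10, 11, 12, 13, 14, 16, 17}
(R ∪ S) ∪ S = {1, 2, 3, 4, 5, 6, 7, 8, 9, 10, 11, 12, 13, 14, 16, 17}
Q' = {5, 6, 8, 12, 13, 14, 15, 16, 17}
((R ∪ S) ∪ S) ∖ Q' = {1, 2, 3, 4, 7, 9, 10, 11}
T' = {1, 3, 4, 6, 7, 11, 14, 15, 16, 17}
S ∖ T' = {2, 5, 8, 9, 12, 13}
(S ∖ T') ∪ S = {1, 2, 3, 5, 7, 8, 9, 12, 13, 14, 16, 17}
((S ∖ T') ∪ S) ∪ Q = {1, 2, 3, 4, 5, 7, 8, 9, 10, 11, 12, 13, 14, 16, 17}
Every element of {1, 2, 3, 4, 7, 9, 10, 11} is in {1, 2, 3, 4, 5, 7, 8, 9, 10, 11, 12, 13, 14, 16, 17}, so ((R ∪ S) ∪ S) ∖ Q' ⊆ ((S ∖ T') ∪ S) ∪ Q.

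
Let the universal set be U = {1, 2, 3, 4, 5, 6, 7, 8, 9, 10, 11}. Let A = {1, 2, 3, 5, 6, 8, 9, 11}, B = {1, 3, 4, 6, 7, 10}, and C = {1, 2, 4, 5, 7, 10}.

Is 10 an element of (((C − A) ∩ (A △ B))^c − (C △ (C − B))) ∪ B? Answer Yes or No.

Yes

10 ∈ C and 10 ∉ A, so 10 ∈ C − A
10 ∉ A and 10 ∈ B, so 10 ∈ A △ B
10 ∈ (C − A) and 10 ∈ (A △ B), so 10 ∈ (C − A) ∩ (A △ B)
10 ∉ ((C − A) ∩ (A △ B))^c since 10 ∈ ((C − A) ∩ (A △ B))
10 ∈ C and 10 ∈ B, so 10 ∉ C − B
10 ∈ C and 10 ∉ (C − B), so 10 ∈ C △ (C − B)
10 ∉ ((C − A) ∩ (A △ B))^c and 10 ∈ (C △ (C − B)), so 10 ∉ ((C − A) ∩ (A △ B))^c − (C △ (C − B))
10 ∉ (((C − A) ∩ (A △ B))^c − (C △ (C − B))) and 10 ∈ B, so 10 ∈ (((C − A) ∩ (A △ B))^c − (C △ (C − B))) ∪ B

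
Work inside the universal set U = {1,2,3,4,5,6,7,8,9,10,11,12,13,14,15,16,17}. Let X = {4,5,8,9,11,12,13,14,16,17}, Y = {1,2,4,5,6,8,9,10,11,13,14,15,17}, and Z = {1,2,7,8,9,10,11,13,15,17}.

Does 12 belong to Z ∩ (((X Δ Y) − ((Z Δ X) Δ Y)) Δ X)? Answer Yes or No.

No

12 ∈ X and 12 ∉ Y, so 12 ∈ X Δ Y
12 ∉ Z and 12 ∈ X, so 12 ∈ Z Δ X
12 ∈ (Z Δ X) and 12 ∉ Y, so 12 ∈ (Z Δ X) Δ Y
12 ∈ (X Δ Y) and 12 ∈ ((Z Δ X) Δ Y), so 12 ∉ (X Δ Y) − ((Z Δ X) Δ Y)
12 ∉ ((X Δ Y) − ((Z Δ X) Δ Y)) and 12 ∈ X, so 12 ∈ ((X Δ Y) − ((Z Δ X) Δ Y)) Δ X
12 ∉ Z and 12 ∈ (((X Δ Y) − ((Z Δ X) Δ Y)) Δ X), so 12 ∉ Z ∩ (((X Δ Y) − ((Z Δ X) Δ Y)) Δ X)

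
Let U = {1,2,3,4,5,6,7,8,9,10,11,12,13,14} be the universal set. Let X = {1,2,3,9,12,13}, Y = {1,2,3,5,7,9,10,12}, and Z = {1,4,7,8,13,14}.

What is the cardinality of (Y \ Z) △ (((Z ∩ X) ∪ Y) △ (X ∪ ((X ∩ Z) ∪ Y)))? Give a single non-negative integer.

6

Y \ Z = {2,3,5,9,10,12}
Z ∩ X = {1,13}
(Z ∩ X) ∪ Y = {1,2,3,5,7,9,10,12,13}
X ∩ Z = {1,13}
(X ∩ Z) ∪ Y = {1,2,3,5,7,9,10,12,13}
X ∪ ((X ∩ Z) ∪ Y) = {1,2,3,5,7,9,10,12,13}
((Z ∩ X) ∪ Y) △ (X ∪ ((X ∩ Z) ∪ Y)) = {}
(Y \ Z) △ (((Z ∩ X) ∪ Y) △ (X ∪ ((X ∩ Z) ∪ Y))) = {2,3,5,9,10,12}
|(Y \ Z) △ (((Z ∩ X) ∪ Y) △ (X ∪ ((X ∩ Z) ∪ Y)))| = 6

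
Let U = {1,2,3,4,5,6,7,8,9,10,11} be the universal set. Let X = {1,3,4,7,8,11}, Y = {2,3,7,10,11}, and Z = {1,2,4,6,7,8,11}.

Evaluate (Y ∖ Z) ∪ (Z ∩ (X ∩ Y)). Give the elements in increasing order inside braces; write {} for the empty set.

{3,7,10,11}

Y ∖ Z = {3,10}
X ∩ Y = {3,7,11}
Z ∩ (X ∩ Y) = {7,11}
(Y ∖ Z) ∪ (Z ∩ (X ∩ Y)) = {3,7,10,11}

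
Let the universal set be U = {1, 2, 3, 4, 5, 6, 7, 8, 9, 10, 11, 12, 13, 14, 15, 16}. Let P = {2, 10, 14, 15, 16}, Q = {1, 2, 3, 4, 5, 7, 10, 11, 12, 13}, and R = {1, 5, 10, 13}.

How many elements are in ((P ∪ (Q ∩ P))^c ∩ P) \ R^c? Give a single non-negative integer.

Q ∩ P = {2, 10}
P ∪ (Q ∩ P) = {2, 10, 14, 15, 16}
(P ∪ (Q ∩ P))^c = {1, 3, 4, 5, 6, 7, 8, 9, 11, 12, 13}
(P ∪ (Q ∩ P))^c ∩ P = {}
R^c = {2, 3, 4, 6, 7, 8, 9, 11, 12, 14, 15, 16}
((P ∪ (Q ∩ P))^c ∩ P) \ R^c = {}
|((P ∪ (Q ∩ P))^c ∩ P) \ R^c| = 0

0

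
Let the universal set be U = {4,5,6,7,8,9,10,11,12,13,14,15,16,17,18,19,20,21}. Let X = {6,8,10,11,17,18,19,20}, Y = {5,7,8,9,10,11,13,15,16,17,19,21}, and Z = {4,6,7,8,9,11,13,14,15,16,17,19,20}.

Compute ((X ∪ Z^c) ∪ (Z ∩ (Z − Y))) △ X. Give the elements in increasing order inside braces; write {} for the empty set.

Z^c = {5,10,12,18,21}
X ∪ Z^c = {5,6,8,10,11,12,17,18,19,20,21}
Z − Y = {4,6,14,20}
Z ∩ (Z − Y) = {4,6,14,20}
(X ∪ Z^c) ∪ (Z ∩ (Z − Y)) = {4,5,6,8,10,11,12,14,17,18,19,20,21}
((X ∪ Z^c) ∪ (Z ∩ (Z − Y))) △ X = {4,5,12,14,21}

{4,5,12,14,21}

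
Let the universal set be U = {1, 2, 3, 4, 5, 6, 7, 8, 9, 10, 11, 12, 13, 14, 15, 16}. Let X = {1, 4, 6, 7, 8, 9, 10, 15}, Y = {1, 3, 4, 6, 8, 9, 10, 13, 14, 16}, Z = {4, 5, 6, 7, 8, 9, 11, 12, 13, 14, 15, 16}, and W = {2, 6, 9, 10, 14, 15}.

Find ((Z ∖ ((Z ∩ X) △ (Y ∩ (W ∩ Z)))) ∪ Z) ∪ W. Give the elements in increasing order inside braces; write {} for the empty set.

{2, 4, 5, 6, 7, 8, 9, 10, 11, 12, 13, 14, 15, 16}

Z ∩ X = {4, 6, 7, 8, 9, 15}
W ∩ Z = {6, 9, 14, 15}
Y ∩ (W ∩ Z) = {6, 9, 14}
(Z ∩ X) △ (Y ∩ (W ∩ Z)) = {4, 7, 8, 14, 15}
Z ∖ ((Z ∩ X) △ (Y ∩ (W ∩ Z))) = {5, 6, 9, 11, 12, 13, 16}
(Z ∖ ((Z ∩ X) △ (Y ∩ (W ∩ Z)))) ∪ Z = {4, 5, 6, 7, 8, 9, 11, 12, 13, 14, 15, 16}
((Z ∖ ((Z ∩ X) △ (Y ∩ (W ∩ Z)))) ∪ Z) ∪ W = {2, 4, 5, 6, 7, 8, 9, 10, 11, 12, 13, 14, 15, 16}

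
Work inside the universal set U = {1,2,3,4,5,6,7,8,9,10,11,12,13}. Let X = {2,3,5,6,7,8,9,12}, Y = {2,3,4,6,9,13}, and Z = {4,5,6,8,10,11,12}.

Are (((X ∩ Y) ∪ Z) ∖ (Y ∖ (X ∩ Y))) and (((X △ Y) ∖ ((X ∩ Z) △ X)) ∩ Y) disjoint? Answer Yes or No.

X ∩ Y = {2,3,6,9}
(X ∩ Y) ∪ Z = {2,3,4,5,6,8,9,10,11,12}
Y ∖ (X ∩ Y) = {4,13}
((X ∩ Y) ∪ Z) ∖ (Y ∖ (X ∩ Y)) = {2,3,5,6,8,9,10,11,12}
X △ Y = {4,5,7,8,12,13}
X ∩ Z = {5,6,8,12}
(X ∩ Z) △ X = {2,3,7,9}
(X △ Y) ∖ ((X ∩ Z) △ X) = {4,5,8,12,13}
((X △ Y) ∖ ((X ∩ Z) △ X)) ∩ Y = {4,13}
{2,3,5,6,8,9,10,11,12} and {4,13} share no elements.

Yes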